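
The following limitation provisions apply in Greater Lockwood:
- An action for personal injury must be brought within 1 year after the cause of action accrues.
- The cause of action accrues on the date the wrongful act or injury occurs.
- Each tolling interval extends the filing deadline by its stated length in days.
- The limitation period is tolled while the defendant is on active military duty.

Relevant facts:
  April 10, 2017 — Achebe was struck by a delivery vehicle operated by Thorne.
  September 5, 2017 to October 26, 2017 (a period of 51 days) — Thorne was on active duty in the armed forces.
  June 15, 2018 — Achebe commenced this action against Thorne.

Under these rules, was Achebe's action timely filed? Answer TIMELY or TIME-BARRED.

TIME-BARRED

The limitation period began to run on April 10, 2017.
1 year from April 10, 2017 is April 10, 2018.
The defendant's active military service from September 5, 2017 to October 26, 2017 tolled the period for 51 days, extending the deadline to May 31, 2018.
Filing on June 15, 2018 missed the May 31, 2018 deadline — the action is time-barred.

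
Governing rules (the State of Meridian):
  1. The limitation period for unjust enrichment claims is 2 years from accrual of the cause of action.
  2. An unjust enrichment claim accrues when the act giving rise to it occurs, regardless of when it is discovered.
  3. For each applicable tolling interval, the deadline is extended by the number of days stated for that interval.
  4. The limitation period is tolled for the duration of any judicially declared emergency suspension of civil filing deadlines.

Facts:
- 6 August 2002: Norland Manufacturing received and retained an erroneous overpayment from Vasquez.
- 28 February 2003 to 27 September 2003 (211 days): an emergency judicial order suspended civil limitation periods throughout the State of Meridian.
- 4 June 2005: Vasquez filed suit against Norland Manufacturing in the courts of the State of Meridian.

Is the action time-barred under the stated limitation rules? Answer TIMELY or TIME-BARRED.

The cause of action accrued on 6 August 2002, the date of the act.
The untolled deadline — 2 years after 6 August 2002 — is 6 August 2004.
The period was tolled for 211 days by the emergency suspension of filing deadlines (28 February 2003 to 27 September 2003), pushing the deadline to 5 March 2005.
Vasquez filed on 4 June 2005, after the 5 March 2005 deadline, so the action is time-barred.

TIME-BARRED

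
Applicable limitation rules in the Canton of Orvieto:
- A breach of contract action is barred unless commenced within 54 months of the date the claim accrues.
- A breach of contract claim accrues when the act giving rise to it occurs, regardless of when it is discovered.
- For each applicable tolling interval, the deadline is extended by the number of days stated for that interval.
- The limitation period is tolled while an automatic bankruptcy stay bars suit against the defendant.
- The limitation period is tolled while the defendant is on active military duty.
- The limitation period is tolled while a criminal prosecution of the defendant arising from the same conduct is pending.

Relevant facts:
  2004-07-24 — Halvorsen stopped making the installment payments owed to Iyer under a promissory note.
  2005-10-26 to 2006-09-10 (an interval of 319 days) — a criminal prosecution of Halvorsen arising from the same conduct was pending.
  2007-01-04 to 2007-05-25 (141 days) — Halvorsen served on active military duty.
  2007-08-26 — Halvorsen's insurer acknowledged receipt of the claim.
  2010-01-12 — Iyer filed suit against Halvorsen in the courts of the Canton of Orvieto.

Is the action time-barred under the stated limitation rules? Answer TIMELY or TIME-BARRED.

The claim accrued on 2004-07-24, the date of the act.
54 months from 2004-07-24 is 2009-01-24.
The period was tolled for 319 days by the pending criminal prosecution (2005-10-26 to 2006-09-10), pushing the deadline to 2009-12-09.
The defendant's active military service from 2007-01-04 to 2007-05-25 tolled the period for 141 days, extending the deadline to 2010-04-29.
The other events in the timeline have no effect on the limitation period under the stated rules.
Iyer filed on 2010-01-12, before the 2010-04-29 deadline, so the action is timely.

TIMELY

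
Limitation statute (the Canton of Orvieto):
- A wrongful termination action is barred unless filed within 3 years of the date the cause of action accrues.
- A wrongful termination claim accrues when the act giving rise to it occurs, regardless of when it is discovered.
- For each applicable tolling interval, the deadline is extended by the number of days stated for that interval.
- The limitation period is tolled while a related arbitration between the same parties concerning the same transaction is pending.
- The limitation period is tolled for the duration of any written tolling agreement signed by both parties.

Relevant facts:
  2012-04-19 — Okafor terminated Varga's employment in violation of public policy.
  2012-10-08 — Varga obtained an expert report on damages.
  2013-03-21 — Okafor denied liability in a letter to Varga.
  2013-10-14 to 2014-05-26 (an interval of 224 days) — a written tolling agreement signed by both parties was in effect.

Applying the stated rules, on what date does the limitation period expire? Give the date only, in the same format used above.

The cause of action accrued on 2012-04-19, the date of the act.
Adding the 3 years base period to 2012-04-19 gives a deadline of 2015-04-19, before any tolling.
The period was tolled for 224 days by the written tolling agreement (2013-10-14 to 2014-05-26), pushing the deadline to 2015-11-29.
The other events in the timeline have no effect on the limitation period under the stated rules.

2015-11-29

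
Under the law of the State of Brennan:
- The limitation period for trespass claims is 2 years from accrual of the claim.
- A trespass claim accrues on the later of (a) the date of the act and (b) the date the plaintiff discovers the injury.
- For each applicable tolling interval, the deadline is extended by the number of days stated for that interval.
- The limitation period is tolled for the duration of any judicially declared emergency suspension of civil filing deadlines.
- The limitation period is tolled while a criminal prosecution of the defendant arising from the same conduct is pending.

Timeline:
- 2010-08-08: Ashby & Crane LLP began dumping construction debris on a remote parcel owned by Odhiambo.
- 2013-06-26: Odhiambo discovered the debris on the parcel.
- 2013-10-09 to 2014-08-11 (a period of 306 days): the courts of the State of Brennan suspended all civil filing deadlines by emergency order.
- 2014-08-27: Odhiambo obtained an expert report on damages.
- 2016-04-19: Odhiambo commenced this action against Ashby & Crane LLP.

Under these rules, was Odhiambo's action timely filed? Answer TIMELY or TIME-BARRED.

Taking the later of the act (2010-08-08) and discovery (2013-06-26), the claim accrued on 2013-06-26.
Adding the 2 years base period to 2013-06-26 gives a deadline of 2015-06-26, before any tolling.
The emergency suspension of filing deadlines from 2013-10-09 to 2014-08-11 tolled the period for 306 days, extending the deadline to 2016-04-27.
None of the other events listed affects the running of the period under the stated rules.
Filing on 2016-04-19 beat the 2016-04-27 deadline — the action is timely.

TIMELY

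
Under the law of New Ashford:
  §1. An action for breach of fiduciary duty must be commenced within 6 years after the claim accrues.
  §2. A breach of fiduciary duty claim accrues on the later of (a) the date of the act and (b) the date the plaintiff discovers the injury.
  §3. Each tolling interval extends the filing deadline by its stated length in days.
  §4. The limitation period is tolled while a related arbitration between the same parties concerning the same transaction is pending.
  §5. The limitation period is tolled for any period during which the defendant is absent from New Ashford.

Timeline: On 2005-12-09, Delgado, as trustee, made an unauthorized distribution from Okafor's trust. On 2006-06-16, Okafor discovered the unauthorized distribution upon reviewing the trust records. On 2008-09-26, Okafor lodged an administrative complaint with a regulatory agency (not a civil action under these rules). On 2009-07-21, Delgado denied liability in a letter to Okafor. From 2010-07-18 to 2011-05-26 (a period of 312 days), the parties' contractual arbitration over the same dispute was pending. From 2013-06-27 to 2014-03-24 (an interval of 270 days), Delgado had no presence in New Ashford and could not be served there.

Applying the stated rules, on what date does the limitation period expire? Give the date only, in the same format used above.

2013-04-24

The claim accrued on 2006-06-16 — the later of the 2005-12-09 act and the 2006-06-16 discovery.
The untolled deadline — 6 years after 2006-06-16 — is 2012-06-16.
The pending related arbitration from 2010-07-18 to 2011-05-26 tolled the period for 312 days, extending the deadline to 2013-04-24.
The defendant's absence from the jurisdiction starting 2013-06-27 came too late — the period had run on 2013-04-24 — and so does not extend the deadline.
None of the other events listed affects the running of the period under the stated rules.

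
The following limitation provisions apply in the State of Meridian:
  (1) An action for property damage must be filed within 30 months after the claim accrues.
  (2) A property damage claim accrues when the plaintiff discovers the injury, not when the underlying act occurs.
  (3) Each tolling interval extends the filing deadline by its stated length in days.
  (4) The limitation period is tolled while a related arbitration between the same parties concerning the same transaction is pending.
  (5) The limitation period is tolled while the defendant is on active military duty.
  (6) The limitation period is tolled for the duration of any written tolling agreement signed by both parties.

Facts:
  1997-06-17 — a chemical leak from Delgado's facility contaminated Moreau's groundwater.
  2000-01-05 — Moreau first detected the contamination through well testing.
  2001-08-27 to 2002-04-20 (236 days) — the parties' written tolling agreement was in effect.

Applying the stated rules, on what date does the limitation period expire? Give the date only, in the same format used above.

2003-02-26

Under the discovery rule, the claim accrued on 2000-01-05, when Moreau discovered the injury — not on the 1997-06-17 date of the underlying act.
30 months from 2000-01-05 is 2002-07-05.
The written tolling agreement from 2001-08-27 to 2002-04-20 tolled the period for 236 days, extending the deadline to 2003-02-26.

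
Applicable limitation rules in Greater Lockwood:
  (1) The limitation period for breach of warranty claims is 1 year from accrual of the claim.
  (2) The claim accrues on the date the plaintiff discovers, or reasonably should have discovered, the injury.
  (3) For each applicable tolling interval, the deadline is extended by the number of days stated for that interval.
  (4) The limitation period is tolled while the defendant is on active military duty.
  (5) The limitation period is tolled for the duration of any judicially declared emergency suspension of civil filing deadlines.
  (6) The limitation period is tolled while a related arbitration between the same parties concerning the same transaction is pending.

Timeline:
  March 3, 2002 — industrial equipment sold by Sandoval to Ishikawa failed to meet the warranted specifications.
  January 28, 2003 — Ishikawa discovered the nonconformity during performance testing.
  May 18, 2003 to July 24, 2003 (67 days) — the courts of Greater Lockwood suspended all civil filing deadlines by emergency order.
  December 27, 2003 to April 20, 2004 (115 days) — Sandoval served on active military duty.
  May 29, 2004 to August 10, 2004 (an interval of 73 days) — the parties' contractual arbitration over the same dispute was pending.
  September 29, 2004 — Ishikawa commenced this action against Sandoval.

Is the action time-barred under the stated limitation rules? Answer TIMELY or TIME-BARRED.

TIMELY

Under the discovery rule, the claim accrued on January 28, 2003, when Ishikawa discovered the injury — not on the March 3, 2002 date of the underlying act.
The untolled deadline — 1 year after January 28, 2003 — is January 28, 2004.
The period was tolled for 67 days by the emergency suspension of filing deadlines (May 18, 2003 to July 24, 2003), pushing the deadline to April 4, 2004.
The period was tolled for 115 days by the defendant's active military service (December 27, 2003 to April 20, 2004), pushing the deadline to July 28, 2004.
The period was tolled for 73 days by the pending related arbitration (May 29, 2004 to August 10, 2004), pushing the deadline to October 9, 2004.
The September 29, 2004 filing precedes the October 9, 2004 deadline; the claim is timely.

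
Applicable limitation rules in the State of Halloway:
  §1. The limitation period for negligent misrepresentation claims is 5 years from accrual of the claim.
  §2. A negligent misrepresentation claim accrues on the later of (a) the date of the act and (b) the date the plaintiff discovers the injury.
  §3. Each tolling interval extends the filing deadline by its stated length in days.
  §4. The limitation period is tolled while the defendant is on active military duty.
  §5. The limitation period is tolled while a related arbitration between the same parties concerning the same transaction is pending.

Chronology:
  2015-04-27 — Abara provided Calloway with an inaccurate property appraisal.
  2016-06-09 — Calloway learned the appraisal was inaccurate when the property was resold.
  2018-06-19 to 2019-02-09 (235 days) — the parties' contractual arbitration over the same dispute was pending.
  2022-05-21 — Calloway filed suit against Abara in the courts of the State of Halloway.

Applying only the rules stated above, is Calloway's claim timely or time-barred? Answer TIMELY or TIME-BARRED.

The claim accrued on 2016-06-09 — the later of the 2015-04-27 act and the 2016-06-09 discovery.
5 years from 2016-06-09 is 2021-06-09.
The pending related arbitration from 2018-06-19 to 2019-02-09 tolled the period for 235 days, extending the deadline to 2022-01-30.
Calloway filed on 2022-05-21, after the 2022-01-30 deadline, so the action is time-barred.

TIME-BARRED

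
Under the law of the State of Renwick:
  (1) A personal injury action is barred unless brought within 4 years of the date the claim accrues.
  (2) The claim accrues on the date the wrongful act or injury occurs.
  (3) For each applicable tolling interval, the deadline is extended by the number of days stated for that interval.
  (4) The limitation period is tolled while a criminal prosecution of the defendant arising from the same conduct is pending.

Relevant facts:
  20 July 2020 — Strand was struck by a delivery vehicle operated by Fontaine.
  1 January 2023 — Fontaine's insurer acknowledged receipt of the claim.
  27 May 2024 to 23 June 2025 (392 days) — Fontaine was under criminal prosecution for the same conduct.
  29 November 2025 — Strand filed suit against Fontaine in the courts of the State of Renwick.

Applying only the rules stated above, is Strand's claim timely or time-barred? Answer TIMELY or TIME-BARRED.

The limitation period began to run on 20 July 2020.
Adding the 4 years base period to 20 July 2020 gives a deadline of 20 July 2024, before any tolling.
The period was tolled for 392 days by the pending criminal prosecution (27 May 2024 to 23 June 2025), pushing the deadline to 16 August 2025.
The other events in the timeline have no effect on the limitation period under the stated rules.
The 29 November 2025 filing falls after the 16 August 2025 deadline; the claim is time-barred.

TIME-BARRED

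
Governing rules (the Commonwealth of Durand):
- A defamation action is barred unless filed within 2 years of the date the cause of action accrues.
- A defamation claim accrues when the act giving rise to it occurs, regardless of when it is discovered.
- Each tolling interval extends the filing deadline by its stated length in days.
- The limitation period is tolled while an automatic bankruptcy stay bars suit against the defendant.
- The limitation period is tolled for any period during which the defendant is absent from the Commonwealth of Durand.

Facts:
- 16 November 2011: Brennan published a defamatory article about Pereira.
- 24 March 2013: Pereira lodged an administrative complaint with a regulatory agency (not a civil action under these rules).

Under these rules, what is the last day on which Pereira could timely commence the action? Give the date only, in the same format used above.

16 November 2013

The claim accrued on 16 November 2011, when the wrongful act occurred.
2 years from 16 November 2011 is 16 November 2013.
None of the other events listed affects the running of the period under the stated rules.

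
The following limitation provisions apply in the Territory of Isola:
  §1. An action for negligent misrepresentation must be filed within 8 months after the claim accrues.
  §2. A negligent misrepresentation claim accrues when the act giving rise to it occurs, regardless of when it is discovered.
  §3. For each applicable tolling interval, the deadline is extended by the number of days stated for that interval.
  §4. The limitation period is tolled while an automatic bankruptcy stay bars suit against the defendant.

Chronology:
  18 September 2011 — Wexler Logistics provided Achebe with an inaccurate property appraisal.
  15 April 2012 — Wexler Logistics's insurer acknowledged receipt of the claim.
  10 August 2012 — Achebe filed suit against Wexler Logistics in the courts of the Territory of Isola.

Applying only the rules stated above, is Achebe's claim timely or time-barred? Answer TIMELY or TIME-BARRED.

TIME-BARRED

The claim accrued on 18 September 2011, when the wrongful act occurred.
The untolled deadline — 8 months after 18 September 2011 — is 18 May 2012.
The other events in the timeline have no effect on the limitation period under the stated rules.
Filing on 10 August 2012 missed the 18 May 2012 deadline — the action is time-barred.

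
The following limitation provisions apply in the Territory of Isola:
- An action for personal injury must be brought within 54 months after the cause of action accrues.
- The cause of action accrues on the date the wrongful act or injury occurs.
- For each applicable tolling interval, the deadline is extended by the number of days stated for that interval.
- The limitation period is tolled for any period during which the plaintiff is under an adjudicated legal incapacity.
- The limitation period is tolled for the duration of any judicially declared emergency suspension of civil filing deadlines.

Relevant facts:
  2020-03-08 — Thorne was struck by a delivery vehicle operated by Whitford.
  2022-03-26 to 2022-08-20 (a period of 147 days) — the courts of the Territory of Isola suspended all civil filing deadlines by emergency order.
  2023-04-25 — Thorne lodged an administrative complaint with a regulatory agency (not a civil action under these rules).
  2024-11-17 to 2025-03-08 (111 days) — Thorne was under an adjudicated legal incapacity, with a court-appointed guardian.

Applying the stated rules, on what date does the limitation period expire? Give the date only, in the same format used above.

The cause of action accrued on 2020-03-08, the date of the act.
54 months from 2020-03-08 is 2024-09-08.
The period was tolled for 147 days by the emergency suspension of filing deadlines (2022-03-26 to 2022-08-20), pushing the deadline to 2025-02-02.
The period was tolled for 111 days by the plaintiff's legal incapacity (2024-11-17 to 2025-03-08), pushing the deadline to 2025-05-24.
Nothing else in the chronology tolls or restarts the period.

2025-05-24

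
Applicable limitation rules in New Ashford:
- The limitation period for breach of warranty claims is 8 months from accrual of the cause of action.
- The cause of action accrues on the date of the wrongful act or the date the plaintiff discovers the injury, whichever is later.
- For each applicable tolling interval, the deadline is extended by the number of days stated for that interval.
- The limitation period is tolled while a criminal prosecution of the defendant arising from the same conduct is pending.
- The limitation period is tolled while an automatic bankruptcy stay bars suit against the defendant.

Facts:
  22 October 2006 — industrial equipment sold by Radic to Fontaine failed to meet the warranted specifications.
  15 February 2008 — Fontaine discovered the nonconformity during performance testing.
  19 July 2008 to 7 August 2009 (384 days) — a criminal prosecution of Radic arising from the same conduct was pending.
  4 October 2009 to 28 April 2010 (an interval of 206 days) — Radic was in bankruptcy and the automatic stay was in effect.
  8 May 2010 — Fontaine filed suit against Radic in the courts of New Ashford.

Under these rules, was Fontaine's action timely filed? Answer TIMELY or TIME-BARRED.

TIMELY

Because discovery on 15 February 2008 post-dates the 22 October 2006 act, accrual under the later-of rule falls on 15 February 2008.
The untolled deadline — 8 months after 15 February 2008 — is 15 October 2008.
The pending criminal prosecution from 19 July 2008 to 7 August 2009 tolled the period for 384 days, extending the deadline to 3 November 2009.
Because the automatic bankruptcy stay ran from 4 October 2009 to 28 April 2010, the deadline is extended by 206 days to 28 May 2010.
The 8 May 2010 filing precedes the 28 May 2010 deadline; the claim is timely.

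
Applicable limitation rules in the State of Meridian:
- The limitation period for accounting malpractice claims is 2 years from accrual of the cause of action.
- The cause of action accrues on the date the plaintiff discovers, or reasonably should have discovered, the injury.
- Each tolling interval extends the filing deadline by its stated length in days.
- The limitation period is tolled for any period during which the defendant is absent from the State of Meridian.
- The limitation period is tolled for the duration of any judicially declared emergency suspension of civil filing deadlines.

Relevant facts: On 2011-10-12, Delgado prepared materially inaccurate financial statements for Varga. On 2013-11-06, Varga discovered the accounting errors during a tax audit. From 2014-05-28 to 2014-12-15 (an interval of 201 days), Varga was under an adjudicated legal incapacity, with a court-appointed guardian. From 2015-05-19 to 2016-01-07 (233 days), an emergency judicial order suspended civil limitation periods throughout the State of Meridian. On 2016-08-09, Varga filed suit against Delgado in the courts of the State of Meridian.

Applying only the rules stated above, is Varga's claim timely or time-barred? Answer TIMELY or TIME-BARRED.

TIME-BARRED

Accrual is tied to discovery, so the period began on 2013-11-06 rather than on 2011-10-12 when the act occurred.
2 years from 2013-11-06 is 2015-11-06.
Because the emergency suspension of filing deadlines ran from 2015-05-19 to 2016-01-07, the deadline is extended by 233 days to 2016-06-26.
No stated provision tolls the period for the plaintiff's incapacity, so the interval from 2014-05-28 to 2014-12-15 has no effect on the deadline.
Varga filed on 2016-08-09, after the 2016-06-26 deadline, so the action is time-barred.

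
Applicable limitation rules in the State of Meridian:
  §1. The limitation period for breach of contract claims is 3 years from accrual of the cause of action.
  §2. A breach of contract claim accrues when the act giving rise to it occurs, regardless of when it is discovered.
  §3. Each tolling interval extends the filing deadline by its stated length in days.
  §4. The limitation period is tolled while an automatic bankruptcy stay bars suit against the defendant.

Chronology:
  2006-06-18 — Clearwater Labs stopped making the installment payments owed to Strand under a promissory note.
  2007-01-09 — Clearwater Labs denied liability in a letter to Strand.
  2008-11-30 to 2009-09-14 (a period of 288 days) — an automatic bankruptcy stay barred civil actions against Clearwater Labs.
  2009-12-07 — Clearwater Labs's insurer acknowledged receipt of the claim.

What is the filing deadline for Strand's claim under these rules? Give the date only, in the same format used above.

The limitation period began to run on 2006-06-18.
3 years from 2006-06-18 is 2009-06-18.
The period was tolled for 288 days by the automatic bankruptcy stay (2008-11-30 to 2009-09-14), pushing the deadline to 2010-04-02.
The other events in the timeline have no effect on the limitation period under the stated rules.

2010-04-02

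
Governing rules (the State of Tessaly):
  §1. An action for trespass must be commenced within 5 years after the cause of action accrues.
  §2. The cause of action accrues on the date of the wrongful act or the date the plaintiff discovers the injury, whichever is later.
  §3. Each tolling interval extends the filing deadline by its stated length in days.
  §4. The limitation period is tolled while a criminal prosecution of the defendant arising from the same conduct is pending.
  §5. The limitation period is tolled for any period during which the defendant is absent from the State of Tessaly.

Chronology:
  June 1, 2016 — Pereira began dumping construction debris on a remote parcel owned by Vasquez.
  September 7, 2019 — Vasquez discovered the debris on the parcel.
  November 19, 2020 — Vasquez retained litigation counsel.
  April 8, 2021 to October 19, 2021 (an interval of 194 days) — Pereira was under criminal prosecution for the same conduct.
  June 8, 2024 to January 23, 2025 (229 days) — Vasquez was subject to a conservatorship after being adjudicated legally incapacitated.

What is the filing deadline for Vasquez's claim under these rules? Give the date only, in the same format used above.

March 20, 2025

Because discovery on September 7, 2019 post-dates the June 1, 2016 act, accrual under the later-of rule falls on September 7, 2019.
The untolled deadline — 5 years after September 7, 2019 — is September 7, 2024.
Because the pending criminal prosecution ran from April 8, 2021 to October 19, 2021, the deadline is extended by 194 days to March 20, 2025.
No stated provision tolls the period for the plaintiff's incapacity, so the interval from June 8, 2024 to January 23, 2025 has no effect on the deadline.
Nothing else in the chronology tolls or restarts the period.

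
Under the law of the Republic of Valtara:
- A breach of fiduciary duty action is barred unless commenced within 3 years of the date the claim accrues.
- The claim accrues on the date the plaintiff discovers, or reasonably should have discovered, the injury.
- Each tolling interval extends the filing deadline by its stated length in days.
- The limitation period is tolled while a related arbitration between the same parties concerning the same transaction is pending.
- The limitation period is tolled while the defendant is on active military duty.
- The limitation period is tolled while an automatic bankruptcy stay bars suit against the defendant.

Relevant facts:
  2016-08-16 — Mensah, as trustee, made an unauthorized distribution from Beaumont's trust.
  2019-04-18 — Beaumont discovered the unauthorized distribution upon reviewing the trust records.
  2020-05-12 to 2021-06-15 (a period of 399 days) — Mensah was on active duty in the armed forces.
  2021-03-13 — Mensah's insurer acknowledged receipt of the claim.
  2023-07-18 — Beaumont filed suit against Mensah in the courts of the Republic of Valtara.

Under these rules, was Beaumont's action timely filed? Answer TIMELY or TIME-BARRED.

TIME-BARRED

Accrual is tied to discovery, so the period began on 2019-04-18 rather than on 2016-08-16 when the act occurred.
The untolled deadline — 3 years after 2019-04-18 — is 2022-04-18.
Because the defendant's active military service ran from 2020-05-12 to 2021-06-15, the deadline is extended by 399 days to 2023-05-22.
Nothing else in the chronology tolls or restarts the period.
Beaumont filed on 2023-07-18, after the 2023-05-22 deadline, so the action is time-barred.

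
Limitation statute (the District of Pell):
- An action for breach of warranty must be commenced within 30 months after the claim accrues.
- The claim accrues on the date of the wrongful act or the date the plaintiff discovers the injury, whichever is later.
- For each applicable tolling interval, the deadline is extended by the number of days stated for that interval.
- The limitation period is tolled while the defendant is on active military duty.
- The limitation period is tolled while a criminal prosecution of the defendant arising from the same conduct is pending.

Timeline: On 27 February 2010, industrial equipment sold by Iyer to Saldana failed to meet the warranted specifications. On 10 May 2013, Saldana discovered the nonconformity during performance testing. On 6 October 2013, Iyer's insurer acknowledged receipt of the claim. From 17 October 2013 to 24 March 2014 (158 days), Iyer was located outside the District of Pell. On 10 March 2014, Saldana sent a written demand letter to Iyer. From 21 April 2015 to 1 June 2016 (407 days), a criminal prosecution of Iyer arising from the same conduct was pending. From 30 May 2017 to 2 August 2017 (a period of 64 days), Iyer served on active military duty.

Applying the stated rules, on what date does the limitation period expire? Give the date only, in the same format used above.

Taking the later of the act (27 February 2010) and discovery (10 May 2013), the claim accrued on 10 May 2013.
30 months from 10 May 2013 is 10 November 2015.
The period was tolled for 407 days by the pending criminal prosecution (21 April 2015 to 1 June 2016), pushing the deadline to 21 December 2016.
By the time the defendant's active military service began on 30 May 2017, the limitation period had already expired on 21 December 2016; that interval cannot revive it.
No stated provision tolls the period for the defendant's absence, so the interval from 17 October 2013 to 24 March 2014 has no effect on the deadline.
The other events in the timeline have no effect on the limitation period under the stated rules.

21 December 2016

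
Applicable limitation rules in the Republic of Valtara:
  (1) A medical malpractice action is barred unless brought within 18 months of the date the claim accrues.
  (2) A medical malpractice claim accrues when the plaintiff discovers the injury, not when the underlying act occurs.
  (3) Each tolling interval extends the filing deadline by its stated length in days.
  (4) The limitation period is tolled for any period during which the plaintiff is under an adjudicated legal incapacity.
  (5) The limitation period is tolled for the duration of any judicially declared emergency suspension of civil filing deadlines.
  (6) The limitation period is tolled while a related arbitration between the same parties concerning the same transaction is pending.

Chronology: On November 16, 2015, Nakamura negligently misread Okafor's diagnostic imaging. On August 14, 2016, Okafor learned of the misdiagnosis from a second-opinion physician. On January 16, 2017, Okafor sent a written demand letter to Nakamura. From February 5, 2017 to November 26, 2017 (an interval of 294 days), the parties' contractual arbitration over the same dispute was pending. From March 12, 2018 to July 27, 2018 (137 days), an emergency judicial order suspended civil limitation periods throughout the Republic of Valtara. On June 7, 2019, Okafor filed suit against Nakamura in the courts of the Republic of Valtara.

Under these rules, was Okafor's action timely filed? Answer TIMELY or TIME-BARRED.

The claim did not accrue until Okafor discovered the injury on August 14, 2016; the November 16, 2015 act date does not start the clock under the stated rule.
The untolled deadline — 18 months after August 14, 2016 — is February 14, 2018.
Because the pending related arbitration ran from February 5, 2017 to November 26, 2017, the deadline is extended by 294 days to December 5, 2018.
Because the emergency suspension of filing deadlines ran from March 12, 2018 to July 27, 2018, the deadline is extended by 137 days to April 21, 2019.
None of the other events listed affects the running of the period under the stated rules.
Filing on June 7, 2019 missed the April 21, 2019 deadline — the action is time-barred.

TIME-BARRED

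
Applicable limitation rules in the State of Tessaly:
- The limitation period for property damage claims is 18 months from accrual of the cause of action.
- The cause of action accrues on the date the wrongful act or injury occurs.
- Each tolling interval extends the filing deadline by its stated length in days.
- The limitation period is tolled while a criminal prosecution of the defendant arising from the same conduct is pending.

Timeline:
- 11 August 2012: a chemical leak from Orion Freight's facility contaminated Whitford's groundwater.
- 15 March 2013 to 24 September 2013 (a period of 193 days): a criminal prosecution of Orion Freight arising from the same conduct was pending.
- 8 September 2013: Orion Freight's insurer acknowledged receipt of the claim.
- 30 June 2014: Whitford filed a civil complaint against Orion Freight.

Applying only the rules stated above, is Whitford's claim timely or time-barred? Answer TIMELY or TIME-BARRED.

TIMELY

The cause of action accrued on 11 August 2012, the date of the act.
Adding the 18 months base period to 11 August 2012 gives a deadline of 11 February 2014, before any tolling.
Because the pending criminal prosecution ran from 15 March 2013 to 24 September 2013, the deadline is extended by 193 days to 23 August 2014.
The other events in the timeline have no effect on the limitation period under the stated rules.
Whitford filed on 30 June 2014, before the 23 August 2014 deadline, so the action is timely.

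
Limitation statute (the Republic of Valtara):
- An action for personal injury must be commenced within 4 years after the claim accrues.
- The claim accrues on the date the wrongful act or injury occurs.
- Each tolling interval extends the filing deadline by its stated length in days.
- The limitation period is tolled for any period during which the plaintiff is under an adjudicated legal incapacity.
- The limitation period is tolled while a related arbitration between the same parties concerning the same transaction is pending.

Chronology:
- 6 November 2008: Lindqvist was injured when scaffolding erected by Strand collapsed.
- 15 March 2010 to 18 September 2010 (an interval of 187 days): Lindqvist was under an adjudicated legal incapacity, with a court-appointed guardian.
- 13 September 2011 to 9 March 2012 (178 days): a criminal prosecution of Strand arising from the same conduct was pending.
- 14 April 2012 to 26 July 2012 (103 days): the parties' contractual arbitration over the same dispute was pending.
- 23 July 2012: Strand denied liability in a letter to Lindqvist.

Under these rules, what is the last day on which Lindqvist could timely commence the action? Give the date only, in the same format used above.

The limitation period began to run on 6 November 2008.
The untolled deadline — 4 years after 6 November 2008 — is 6 November 2012.
The plaintiff's legal incapacity from 15 March 2010 to 18 September 2010 tolled the period for 187 days, extending the deadline to 12 May 2013.
Because the pending related arbitration ran from 14 April 2012 to 26 July 2012, the deadline is extended by 103 days to 23 August 2013.
Although a criminal prosecution ran from 13 September 2011 to 9 March 2012, the stated rules do not make that a tolling event, so it is disregarded.
Nothing else in the chronology tolls or restarts the period.

23 August 2013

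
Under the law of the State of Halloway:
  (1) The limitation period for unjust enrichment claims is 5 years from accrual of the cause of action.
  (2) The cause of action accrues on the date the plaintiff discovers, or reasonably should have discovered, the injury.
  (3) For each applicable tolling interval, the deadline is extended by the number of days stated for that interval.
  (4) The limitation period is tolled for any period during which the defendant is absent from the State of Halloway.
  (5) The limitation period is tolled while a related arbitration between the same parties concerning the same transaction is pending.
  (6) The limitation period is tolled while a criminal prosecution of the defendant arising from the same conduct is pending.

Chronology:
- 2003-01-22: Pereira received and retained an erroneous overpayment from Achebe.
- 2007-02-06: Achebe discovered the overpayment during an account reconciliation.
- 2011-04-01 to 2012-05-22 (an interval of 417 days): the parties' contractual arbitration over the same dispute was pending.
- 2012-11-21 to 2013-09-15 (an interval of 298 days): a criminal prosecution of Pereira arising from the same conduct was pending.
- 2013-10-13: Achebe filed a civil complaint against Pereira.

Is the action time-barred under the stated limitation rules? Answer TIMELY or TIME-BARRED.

TIMELY

Accrual is tied to discovery, so the period began on 2007-02-06 rather than on 2003-01-22 when the act occurred.
The untolled deadline — 5 years after 2007-02-06 — is 2012-02-06.
Because the pending related arbitration ran from 2011-04-01 to 2012-05-22, the deadline is extended by 417 days to 2013-03-29.
The pending criminal prosecution from 2012-11-21 to 2013-09-15 tolled the period for 298 days, extending the deadline to 2014-01-21.
The 2013-10-13 filing precedes the 2014-01-21 deadline; the claim is timely.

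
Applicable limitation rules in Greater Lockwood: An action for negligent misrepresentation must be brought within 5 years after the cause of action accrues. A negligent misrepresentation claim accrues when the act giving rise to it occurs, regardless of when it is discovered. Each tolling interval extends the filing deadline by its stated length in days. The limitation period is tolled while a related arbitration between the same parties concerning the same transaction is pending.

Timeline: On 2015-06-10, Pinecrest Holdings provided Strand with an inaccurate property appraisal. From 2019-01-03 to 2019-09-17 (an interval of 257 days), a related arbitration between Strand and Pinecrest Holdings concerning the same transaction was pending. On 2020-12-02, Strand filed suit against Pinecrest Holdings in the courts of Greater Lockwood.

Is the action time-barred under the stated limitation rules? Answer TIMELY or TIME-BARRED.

The cause of action accrued on 2015-06-10, the date of the act.
5 years from 2015-06-10 is 2020-06-10.
The pending related arbitration from 2019-01-03 to 2019-09-17 tolled the period for 257 days, extending the deadline to 2021-02-22.
Strand filed on 2020-12-02, before the 2021-02-22 deadline, so the action is timely.

TIMELY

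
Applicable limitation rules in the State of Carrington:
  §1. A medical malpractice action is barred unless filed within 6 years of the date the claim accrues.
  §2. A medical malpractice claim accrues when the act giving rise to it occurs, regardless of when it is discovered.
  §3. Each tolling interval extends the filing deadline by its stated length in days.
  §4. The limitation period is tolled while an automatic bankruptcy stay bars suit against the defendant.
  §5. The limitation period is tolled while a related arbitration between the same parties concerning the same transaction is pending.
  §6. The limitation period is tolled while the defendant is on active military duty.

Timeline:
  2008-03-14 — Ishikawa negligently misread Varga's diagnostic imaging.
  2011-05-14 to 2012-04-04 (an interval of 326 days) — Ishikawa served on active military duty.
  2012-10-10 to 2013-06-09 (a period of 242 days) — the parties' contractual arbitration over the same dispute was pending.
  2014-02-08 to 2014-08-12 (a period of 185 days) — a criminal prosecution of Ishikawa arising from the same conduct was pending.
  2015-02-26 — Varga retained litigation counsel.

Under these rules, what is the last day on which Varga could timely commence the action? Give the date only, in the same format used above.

2015-10-03

The claim accrued on 2008-03-14, the date of the act.
6 years from 2008-03-14 is 2014-03-14.
Because the defendant's active military service ran from 2011-05-14 to 2012-04-04, the deadline is extended by 326 days to 2015-02-03.
The period was tolled for 242 days by the pending related arbitration (2012-10-10 to 2013-06-09), pushing the deadline to 2015-10-03.
No stated provision tolls the period for a criminal prosecution, so the interval from 2014-02-08 to 2014-08-12 has no effect on the deadline.
Nothing else in the chronology tolls or restarts the period.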